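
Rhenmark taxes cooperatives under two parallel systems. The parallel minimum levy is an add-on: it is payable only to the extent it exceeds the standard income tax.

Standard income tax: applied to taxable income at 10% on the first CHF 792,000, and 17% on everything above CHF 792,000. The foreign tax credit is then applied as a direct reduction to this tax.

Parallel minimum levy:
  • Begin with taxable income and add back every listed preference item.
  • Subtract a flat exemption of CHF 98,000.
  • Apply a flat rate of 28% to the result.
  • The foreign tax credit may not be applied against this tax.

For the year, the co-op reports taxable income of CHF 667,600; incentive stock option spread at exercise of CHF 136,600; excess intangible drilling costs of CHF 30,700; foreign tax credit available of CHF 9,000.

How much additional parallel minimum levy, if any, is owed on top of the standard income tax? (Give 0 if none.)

CHF 148,572

Parallel minimum levy:
  Adjusted income: CHF 667,600 + CHF 136,600 + CHF 30,700 = CHF 834,900
  Less exemption CHF 98,000 → base CHF 736,900
  CHF 736,900 × 28% = CHF 206,332

Standard income tax:
  CHF 667,600 × 10% = CHF 66,760
  Less foreign tax credit CHF 9,000 → CHF 57,760

Excess of parallel minimum levy over standard income tax: CHF 206,332 − CHF 57,760 = CHF 148,572.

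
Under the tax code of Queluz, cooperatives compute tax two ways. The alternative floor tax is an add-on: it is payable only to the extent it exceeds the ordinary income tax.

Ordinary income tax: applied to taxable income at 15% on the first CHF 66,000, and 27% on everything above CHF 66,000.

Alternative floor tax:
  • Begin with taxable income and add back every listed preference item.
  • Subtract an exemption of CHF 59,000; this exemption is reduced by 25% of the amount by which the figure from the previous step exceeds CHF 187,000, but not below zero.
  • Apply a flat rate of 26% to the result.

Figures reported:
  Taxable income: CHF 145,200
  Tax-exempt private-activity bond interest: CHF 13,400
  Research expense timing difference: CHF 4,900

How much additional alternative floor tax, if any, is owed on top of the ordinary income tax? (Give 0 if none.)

Alternative floor tax:
  Adjusted income: CHF 145,200 + CHF 13,400 + CHF 4,900 = CHF 163,500
  Exemption: CHF 163,500 ≤ CHF 187,000, so full CHF 59,000 applies
  Base: CHF 163,500 − CHF 59,000 = CHF 104,500
  CHF 104,500 × 26% = CHF 27,170

Ordinary income tax:
  CHF 66,000 × 15% = CHF 9,900
  CHF 79,200 × 27% = CHF 21,384
  → CHF 31,284

CHF 27,170 ≤ CHF 31,284, so no add-on is due.

CHF 0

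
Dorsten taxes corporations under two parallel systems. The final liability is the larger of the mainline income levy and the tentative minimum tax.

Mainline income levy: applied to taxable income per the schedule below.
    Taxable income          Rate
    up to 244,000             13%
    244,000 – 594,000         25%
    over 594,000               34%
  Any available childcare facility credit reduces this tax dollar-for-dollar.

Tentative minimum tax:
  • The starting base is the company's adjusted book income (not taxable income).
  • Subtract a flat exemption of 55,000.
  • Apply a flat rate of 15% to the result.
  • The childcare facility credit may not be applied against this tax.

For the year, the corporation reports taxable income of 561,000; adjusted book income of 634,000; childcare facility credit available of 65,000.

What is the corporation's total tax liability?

86,850

Tentative minimum tax:
  Base (adjusted book income): 634,000
  Less exemption 55,000 → base 579,000
  579,000 × 15% = 86,850

Mainline income levy:
  244,000 × 13% = 31,720
  317,000 × 25% = 79,250
  → 110,970
  Less childcare facility credit 65,000 → 45,970

86,850 > 45,970, so the tentative minimum tax is the binding amount.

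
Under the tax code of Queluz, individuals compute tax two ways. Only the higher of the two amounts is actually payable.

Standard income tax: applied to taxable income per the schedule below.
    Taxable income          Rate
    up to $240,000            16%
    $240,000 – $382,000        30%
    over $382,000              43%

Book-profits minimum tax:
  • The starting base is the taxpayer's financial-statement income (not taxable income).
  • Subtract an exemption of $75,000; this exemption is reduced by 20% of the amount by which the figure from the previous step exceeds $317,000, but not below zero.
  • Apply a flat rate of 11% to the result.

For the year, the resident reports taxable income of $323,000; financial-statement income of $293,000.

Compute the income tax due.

Standard income tax:
  $240,000 × 16% = $38,400
  $83,000 × 30% = $24,900
  → $63,300

Book-profits minimum tax:
  Base (financial-statement income): $293,000
  Exemption: $293,000 ≤ $317,000, so full $75,000 applies
  Base: $293,000 − $75,000 = $218,000
  $218,000 × 11% = $23,980

$63,300 > $23,980, so the standard income tax governs.

$63,300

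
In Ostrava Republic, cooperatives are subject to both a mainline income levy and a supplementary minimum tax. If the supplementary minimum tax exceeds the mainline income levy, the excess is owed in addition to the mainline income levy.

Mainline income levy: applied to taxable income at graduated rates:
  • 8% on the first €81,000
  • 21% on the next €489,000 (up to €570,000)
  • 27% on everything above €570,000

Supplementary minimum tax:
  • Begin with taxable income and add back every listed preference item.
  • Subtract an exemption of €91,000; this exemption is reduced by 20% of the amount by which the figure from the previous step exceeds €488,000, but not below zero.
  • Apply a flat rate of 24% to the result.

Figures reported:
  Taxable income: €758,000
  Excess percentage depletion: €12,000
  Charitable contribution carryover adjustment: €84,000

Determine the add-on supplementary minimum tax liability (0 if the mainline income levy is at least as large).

€40,758

Mainline income levy:
  €81,000 × 8% = €6,480
  €489,000 × 21% = €102,690
  €188,000 × 27% = €50,760
  → €159,930

Supplementary minimum tax:
  Adjusted income: €758,000 + €12,000 + €84,000 = €854,000
  Exemption: €91,000 − 20% × (€854,000 − €488,000) = €91,000 − €73,200 = €17,800
  Base: €854,000 − €17,800 = €836,200
  €836,200 × 24% = €200,688

Excess of supplementary minimum tax over mainline income levy: €200,688 − €159,930 = €40,758.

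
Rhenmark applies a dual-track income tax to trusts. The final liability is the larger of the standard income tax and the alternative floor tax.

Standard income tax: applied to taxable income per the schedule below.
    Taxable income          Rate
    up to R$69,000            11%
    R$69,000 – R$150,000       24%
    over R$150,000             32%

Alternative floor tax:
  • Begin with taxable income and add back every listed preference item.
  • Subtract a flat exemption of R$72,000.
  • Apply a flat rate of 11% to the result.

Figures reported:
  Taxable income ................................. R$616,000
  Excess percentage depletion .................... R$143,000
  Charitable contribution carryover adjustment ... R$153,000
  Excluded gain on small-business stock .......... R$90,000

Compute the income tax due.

R$176,150

Alternative floor tax:
  Adjusted income: R$616,000 + R$143,000 + R$153,000 + R$90,000 = R$1,002,000
  Less exemption R$72,000 → base R$930,000
  R$930,000 × 11% = R$102,300

Standard income tax:
  R$69,000 × 11% = R$7,590
  R$81,000 × 24% = R$19,440
  R$466,000 × 32% = R$149,120
  → R$176,150

R$176,150 > R$102,300, so the standard income tax governs.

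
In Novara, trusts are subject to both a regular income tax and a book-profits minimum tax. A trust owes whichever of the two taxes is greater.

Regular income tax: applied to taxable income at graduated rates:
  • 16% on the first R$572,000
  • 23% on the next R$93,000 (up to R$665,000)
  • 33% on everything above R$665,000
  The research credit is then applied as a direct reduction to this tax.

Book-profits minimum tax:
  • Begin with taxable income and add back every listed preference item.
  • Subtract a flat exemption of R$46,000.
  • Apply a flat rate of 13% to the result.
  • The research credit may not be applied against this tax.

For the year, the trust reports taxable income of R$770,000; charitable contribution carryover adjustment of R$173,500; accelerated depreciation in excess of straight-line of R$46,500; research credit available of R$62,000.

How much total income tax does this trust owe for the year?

R$122,720

Regular income tax:
  R$572,000 × 16% = R$91,520
  R$93,000 × 23% = R$21,390
  R$105,000 × 33% = R$34,650
  → R$147,560
  Less research credit R$62,000 → R$85,560

Book-profits minimum tax:
  Adjusted income: R$770,000 + R$173,500 + R$46,500 = R$990,000
  Less exemption R$46,000 → base R$944,000
  R$944,000 × 13% = R$122,720

R$122,720 > R$85,560, so the book-profits minimum tax is the binding amount.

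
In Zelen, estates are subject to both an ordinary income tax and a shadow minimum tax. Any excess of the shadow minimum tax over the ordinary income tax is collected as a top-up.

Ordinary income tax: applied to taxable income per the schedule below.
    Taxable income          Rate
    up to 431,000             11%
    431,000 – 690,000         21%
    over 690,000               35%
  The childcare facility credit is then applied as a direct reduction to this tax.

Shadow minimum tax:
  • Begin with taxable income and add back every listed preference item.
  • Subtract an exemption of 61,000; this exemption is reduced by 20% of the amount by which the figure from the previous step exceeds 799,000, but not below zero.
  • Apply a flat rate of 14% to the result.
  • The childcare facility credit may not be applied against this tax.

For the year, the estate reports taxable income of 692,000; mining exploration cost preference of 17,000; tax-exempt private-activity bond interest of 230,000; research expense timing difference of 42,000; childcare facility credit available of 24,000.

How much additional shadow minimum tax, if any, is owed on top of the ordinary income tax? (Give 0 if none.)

55,396

Shadow minimum tax:
  Adjusted income: 692,000 + 17,000 + 230,000 + 42,000 = 981,000
  Exemption: 61,000 − 20% × (981,000 − 799,000) = 61,000 − 36,400 = 24,600
  Base: 981,000 − 24,600 = 956,400
  956,400 × 14% = 133,896

Ordinary income tax:
  431,000 × 11% = 47,410
  259,000 × 21% = 54,390
  2,000 × 35% = 700
  → 102,500
  Less childcare facility credit 24,000 → 78,500

Excess of shadow minimum tax over ordinary income tax: 133,896 − 78,500 = 55,396.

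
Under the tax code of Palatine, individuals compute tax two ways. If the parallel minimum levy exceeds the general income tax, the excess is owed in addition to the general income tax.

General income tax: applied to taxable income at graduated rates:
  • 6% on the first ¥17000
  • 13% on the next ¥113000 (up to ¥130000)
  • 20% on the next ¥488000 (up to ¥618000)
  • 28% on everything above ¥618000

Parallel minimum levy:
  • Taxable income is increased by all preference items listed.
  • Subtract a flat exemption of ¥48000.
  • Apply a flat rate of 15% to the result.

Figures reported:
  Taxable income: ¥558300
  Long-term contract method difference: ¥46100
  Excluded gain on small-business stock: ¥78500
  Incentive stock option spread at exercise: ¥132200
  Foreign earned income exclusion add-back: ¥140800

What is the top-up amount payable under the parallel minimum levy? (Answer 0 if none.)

Parallel minimum levy:
  Adjusted income: ¥558300 + ¥46100 + ¥78500 + ¥132200 + ¥140800 = ¥955900
  Less exemption ¥48000 → base ¥907900
  ¥907900 × 15% = ¥136185

General income tax:
  ¥17000 × 6% = ¥1020
  ¥113000 × 13% = ¥14690
  ¥428300 × 20% = ¥85660
  → ¥101370

Excess of parallel minimum levy over general income tax: ¥136185 − ¥101370 = ¥34815.

¥34815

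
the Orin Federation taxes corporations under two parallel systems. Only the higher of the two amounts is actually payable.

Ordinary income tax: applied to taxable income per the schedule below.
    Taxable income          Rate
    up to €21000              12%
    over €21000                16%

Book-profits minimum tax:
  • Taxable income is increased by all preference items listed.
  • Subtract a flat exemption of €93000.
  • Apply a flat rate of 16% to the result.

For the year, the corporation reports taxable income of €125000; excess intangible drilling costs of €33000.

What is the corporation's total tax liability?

€19160

Ordinary income tax:
  €21000 × 12% = €2520
  €104000 × 16% = €16640
  → €19160

Book-profits minimum tax:
  Adjusted income: €125000 + €33000 = €158000
  Less exemption €93000 → base €65000
  €65000 × 16% = €10400

€19160 > €10400, so the ordinary income tax governs.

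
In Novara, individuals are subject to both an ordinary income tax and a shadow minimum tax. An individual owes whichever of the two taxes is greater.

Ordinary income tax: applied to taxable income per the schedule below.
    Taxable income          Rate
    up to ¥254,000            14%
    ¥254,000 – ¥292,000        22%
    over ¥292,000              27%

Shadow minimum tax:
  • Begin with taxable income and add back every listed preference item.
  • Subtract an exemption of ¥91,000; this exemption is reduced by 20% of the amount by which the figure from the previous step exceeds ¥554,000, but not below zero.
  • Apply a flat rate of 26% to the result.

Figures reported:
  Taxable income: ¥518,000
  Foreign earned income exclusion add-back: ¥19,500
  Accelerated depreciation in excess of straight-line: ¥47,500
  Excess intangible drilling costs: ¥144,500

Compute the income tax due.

Shadow minimum tax:
  Adjusted income: ¥518,000 + ¥19,500 + ¥47,500 + ¥144,500 = ¥729,500
  Exemption: ¥91,000 − 20% × (¥729,500 − ¥554,000) = ¥91,000 − ¥35,100 = ¥55,900
  Base: ¥729,500 − ¥55,900 = ¥673,600
  ¥673,600 × 26% = ¥175,136

Ordinary income tax:
  ¥254,000 × 14% = ¥35,560
  ¥38,000 × 22% = ¥8,360
  ¥226,000 × 27% = ¥61,020
  → ¥104,940

¥175,136 > ¥104,940, so the shadow minimum tax is the binding amount.

¥175,136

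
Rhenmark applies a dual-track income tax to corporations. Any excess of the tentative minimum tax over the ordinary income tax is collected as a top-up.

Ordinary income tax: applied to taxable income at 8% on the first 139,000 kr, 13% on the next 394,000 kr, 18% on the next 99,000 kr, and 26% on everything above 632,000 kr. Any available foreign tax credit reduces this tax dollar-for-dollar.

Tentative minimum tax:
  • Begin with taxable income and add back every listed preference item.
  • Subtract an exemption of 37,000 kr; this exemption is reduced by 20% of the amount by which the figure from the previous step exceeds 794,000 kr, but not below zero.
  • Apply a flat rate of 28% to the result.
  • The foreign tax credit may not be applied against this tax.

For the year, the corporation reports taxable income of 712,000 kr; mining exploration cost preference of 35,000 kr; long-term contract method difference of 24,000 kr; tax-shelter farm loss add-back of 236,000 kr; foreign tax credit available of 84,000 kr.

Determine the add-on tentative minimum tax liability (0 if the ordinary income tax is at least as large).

265,000 kr

Tentative minimum tax:
  Adjusted income: 712,000 kr + 35,000 kr + 24,000 kr + 236,000 kr = 1,007,000 kr
  Exemption: 20% × (1,007,000 kr − 794,000 kr) = 42,600 kr ≥ 37,000 kr, so the exemption is fully phased out
  Base: 1,007,000 kr − 0 kr = 1,007,000 kr
  1,007,000 kr × 28% = 281,960 kr

Ordinary income tax:
  139,000 kr × 8% = 11,120 kr
  394,000 kr × 13% = 51,220 kr
  99,000 kr × 18% = 17,820 kr
  80,000 kr × 26% = 20,800 kr
  → 100,960 kr
  Less foreign tax credit 84,000 kr → 16,960 kr

Excess of tentative minimum tax over ordinary income tax: 281,960 kr − 16,960 kr = 265,000 kr.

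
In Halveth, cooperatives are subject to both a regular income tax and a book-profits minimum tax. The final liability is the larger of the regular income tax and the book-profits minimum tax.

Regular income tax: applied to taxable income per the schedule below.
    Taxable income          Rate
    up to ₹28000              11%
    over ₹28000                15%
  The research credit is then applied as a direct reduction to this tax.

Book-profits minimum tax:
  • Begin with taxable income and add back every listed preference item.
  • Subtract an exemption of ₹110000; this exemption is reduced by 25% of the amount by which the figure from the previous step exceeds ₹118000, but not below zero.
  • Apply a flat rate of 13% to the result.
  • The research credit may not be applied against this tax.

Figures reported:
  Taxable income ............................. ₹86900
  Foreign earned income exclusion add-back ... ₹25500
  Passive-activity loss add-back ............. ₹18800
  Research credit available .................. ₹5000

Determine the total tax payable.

Regular income tax:
  ₹28000 × 11% = ₹3080
  ₹58900 × 15% = ₹8835
  → ₹11915
  Less research credit ₹5000 → ₹6915

Book-profits minimum tax:
  Adjusted income: ₹86900 + ₹25500 + ₹18800 = ₹131200
  Exemption: ₹110000 − 25% × (₹131200 − ₹118000) = ₹110000 − ₹3300 = ₹106700
  Base: ₹131200 − ₹106700 = ₹24500
  ₹24500 × 13% = ₹3185

₹6915 > ₹3185, so the regular income tax governs.

₹6915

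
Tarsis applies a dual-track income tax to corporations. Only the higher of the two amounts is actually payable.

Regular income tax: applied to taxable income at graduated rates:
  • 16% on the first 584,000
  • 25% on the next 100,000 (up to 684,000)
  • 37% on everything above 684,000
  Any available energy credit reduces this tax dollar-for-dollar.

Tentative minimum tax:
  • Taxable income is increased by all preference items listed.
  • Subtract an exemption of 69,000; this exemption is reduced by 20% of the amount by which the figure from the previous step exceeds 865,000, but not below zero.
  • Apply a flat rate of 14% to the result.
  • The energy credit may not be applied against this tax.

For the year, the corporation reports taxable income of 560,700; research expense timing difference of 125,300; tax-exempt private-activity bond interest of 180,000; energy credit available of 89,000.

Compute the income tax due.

111,608

Regular income tax:
  560,700 × 16% = 89,712
  Less energy credit 89,000 → 712

Tentative minimum tax:
  Adjusted income: 560,700 + 125,300 + 180,000 = 866,000
  Exemption: 69,000 − 20% × (866,000 − 865,000) = 69,000 − 200 = 68,800
  Base: 866,000 − 68,800 = 797,200
  797,200 × 14% = 111,608

111,608 > 712, so the tentative minimum tax is the binding amount.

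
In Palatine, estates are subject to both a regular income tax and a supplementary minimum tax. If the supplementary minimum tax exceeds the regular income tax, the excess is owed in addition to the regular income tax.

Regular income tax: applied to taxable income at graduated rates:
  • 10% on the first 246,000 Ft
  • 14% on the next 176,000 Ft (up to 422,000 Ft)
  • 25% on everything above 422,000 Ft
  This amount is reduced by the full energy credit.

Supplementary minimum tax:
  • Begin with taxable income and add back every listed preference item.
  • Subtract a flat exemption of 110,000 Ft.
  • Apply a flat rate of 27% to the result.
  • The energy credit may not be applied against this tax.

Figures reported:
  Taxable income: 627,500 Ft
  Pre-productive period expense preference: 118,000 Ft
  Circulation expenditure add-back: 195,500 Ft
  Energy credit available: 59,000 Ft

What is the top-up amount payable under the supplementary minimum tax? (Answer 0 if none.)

Regular income tax:
  246,000 Ft × 10% = 24,600 Ft
  176,000 Ft × 14% = 24,640 Ft
  205,500 Ft × 25% = 51,375 Ft
  → 100,615 Ft
  Less energy credit 59,000 Ft → 41,615 Ft

Supplementary minimum tax:
  Adjusted income: 627,500 Ft + 118,000 Ft + 195,500 Ft = 941,000 Ft
  Less exemption 110,000 Ft → base 831,000 Ft
  831,000 Ft × 27% = 224,370 Ft

Excess of supplementary minimum tax over regular income tax: 224,370 Ft − 41,615 Ft = 182,755 Ft.

182,755 Ft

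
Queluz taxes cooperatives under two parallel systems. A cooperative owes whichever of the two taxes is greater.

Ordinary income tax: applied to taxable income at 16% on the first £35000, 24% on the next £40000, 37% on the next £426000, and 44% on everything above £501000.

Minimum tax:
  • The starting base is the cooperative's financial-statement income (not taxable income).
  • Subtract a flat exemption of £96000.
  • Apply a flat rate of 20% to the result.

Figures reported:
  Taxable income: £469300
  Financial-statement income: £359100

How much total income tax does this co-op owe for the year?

Ordinary income tax:
  £35000 × 16% = £5600
  £40000 × 24% = £9600
  £394300 × 37% = £145891
  → £161091

Minimum tax:
  Base (financial-statement income): £359100
  Less exemption £96000 → base £263100
  £263100 × 20% = £52620

£161091 > £52620, so the ordinary income tax governs.

£161091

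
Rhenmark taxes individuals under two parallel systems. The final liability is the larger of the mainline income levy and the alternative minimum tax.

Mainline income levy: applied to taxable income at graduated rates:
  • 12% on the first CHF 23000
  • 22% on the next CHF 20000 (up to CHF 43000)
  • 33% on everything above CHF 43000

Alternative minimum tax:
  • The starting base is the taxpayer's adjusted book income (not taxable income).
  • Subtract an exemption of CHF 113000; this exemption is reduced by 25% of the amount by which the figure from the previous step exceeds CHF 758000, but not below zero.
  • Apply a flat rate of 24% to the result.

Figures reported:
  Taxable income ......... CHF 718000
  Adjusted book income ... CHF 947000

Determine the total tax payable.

Alternative minimum tax:
  Base (adjusted book income): CHF 947000
  Exemption: CHF 113000 − 25% × (CHF 947000 − CHF 758000) = CHF 113000 − CHF 47250 = CHF 65750
  Base: CHF 947000 − CHF 65750 = CHF 881250
  CHF 881250 × 24% = CHF 211500

Mainline income levy:
  CHF 23000 × 12% = CHF 2760
  CHF 20000 × 22% = CHF 4400
  CHF 675000 × 33% = CHF 222750
  → CHF 229910

CHF 229910 > CHF 211500, so the mainline income levy governs.

CHF 229910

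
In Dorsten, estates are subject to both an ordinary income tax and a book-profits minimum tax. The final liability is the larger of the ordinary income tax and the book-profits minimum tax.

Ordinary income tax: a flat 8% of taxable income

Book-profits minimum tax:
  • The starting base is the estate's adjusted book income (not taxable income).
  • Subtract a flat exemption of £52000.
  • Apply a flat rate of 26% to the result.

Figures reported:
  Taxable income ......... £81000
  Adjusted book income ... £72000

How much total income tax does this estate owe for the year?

Ordinary income tax:
  £81000 × 8% = £6480

Book-profits minimum tax:
  Base (adjusted book income): £72000
  Less exemption £52000 → base £20000
  £20000 × 26% = £5200

£6480 > £5200, so the ordinary income tax governs.

£6480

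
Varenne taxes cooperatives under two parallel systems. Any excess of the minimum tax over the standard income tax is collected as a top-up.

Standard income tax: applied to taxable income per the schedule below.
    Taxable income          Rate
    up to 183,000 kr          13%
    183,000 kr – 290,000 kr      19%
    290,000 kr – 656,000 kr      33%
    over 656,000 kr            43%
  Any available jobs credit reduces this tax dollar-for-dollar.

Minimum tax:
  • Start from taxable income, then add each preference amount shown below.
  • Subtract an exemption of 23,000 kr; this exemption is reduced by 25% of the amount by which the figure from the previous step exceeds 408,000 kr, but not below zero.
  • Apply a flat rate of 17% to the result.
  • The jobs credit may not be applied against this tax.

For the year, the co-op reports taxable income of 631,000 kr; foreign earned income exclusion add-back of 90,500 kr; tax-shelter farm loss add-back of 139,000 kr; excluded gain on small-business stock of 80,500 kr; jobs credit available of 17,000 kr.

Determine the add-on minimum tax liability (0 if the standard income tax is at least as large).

Minimum tax:
  Adjusted income: 631,000 kr + 90,500 kr + 139,000 kr + 80,500 kr = 941,000 kr
  Exemption: 25% × (941,000 kr − 408,000 kr) = 133,250 kr ≥ 23,000 kr, so the exemption is fully phased out
  Base: 941,000 kr − 0 kr = 941,000 kr
  941,000 kr × 17% = 159,970 kr

Standard income tax:
  183,000 kr × 13% = 23,790 kr
  107,000 kr × 19% = 20,330 kr
  341,000 kr × 33% = 112,530 kr
  → 156,650 kr
  Less jobs credit 17,000 kr → 139,650 kr

Excess of minimum tax over standard income tax: 159,970 kr − 139,650 kr = 20,320 kr.

20,320 kr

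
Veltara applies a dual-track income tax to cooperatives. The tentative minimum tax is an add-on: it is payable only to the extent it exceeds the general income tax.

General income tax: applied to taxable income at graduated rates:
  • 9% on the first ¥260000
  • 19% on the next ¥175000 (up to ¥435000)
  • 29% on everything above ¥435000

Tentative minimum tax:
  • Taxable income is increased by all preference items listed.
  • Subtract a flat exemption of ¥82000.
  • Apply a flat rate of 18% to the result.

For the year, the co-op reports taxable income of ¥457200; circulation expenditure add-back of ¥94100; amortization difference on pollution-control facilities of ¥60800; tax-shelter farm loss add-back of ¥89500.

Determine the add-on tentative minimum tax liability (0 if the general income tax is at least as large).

General income tax:
  ¥260000 × 9% = ¥23400
  ¥175000 × 19% = ¥33250
  ¥22200 × 29% = ¥6438
  → ¥63088

Tentative minimum tax:
  Adjusted income: ¥457200 + ¥94100 + ¥60800 + ¥89500 = ¥701600
  Less exemption ¥82000 → base ¥619600
  ¥619600 × 18% = ¥111528

Excess of tentative minimum tax over general income tax: ¥111528 − ¥63088 = ¥48440.

¥48440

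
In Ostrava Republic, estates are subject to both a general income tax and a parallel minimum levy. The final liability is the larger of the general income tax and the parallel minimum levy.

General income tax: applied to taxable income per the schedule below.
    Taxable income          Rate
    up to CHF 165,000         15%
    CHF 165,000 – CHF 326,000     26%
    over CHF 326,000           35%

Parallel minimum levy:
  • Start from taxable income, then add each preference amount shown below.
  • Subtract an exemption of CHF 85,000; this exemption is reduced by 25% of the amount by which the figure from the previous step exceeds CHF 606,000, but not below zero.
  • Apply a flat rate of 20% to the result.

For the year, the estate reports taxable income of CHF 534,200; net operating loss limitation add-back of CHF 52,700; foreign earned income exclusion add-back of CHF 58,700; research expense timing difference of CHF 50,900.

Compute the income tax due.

CHF 139,480

Parallel minimum levy:
  Adjusted income: CHF 534,200 + CHF 52,700 + CHF 58,700 + CHF 50,900 = CHF 696,500
  Exemption: CHF 85,000 − 25% × (CHF 696,500 − CHF 606,000) = CHF 85,000 − CHF 22,625 = CHF 62,375
  Base: CHF 696,500 − CHF 62,375 = CHF 634,125
  CHF 634,125 × 20% = CHF 126,825

General income tax:
  CHF 165,000 × 15% = CHF 24,750
  CHF 161,000 × 26% = CHF 41,860
  CHF 208,200 × 35% = CHF 72,870
  → CHF 139,480

CHF 139,480 > CHF 126,825, so the general income tax governs.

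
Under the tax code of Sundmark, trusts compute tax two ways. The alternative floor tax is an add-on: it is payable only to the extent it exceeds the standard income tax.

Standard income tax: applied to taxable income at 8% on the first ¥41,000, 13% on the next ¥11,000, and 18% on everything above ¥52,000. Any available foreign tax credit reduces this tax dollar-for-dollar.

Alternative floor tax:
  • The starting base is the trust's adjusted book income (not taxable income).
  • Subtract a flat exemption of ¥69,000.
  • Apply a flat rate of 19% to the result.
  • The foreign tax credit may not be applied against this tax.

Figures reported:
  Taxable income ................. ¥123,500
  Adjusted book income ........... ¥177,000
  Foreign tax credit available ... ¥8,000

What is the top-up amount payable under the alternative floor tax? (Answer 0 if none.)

Alternative floor tax:
  Base (adjusted book income): ¥177,000
  Less exemption ¥69,000 → base ¥108,000
  ¥108,000 × 19% = ¥20,520

Standard income tax:
  ¥41,000 × 8% = ¥3,280
  ¥11,000 × 13% = ¥1,430
  ¥71,500 × 18% = ¥12,870
  → ¥17,580
  Less foreign tax credit ¥8,000 → ¥9,580

Excess of alternative floor tax over standard income tax: ¥20,520 − ¥9,580 = ¥10,940.

¥10,940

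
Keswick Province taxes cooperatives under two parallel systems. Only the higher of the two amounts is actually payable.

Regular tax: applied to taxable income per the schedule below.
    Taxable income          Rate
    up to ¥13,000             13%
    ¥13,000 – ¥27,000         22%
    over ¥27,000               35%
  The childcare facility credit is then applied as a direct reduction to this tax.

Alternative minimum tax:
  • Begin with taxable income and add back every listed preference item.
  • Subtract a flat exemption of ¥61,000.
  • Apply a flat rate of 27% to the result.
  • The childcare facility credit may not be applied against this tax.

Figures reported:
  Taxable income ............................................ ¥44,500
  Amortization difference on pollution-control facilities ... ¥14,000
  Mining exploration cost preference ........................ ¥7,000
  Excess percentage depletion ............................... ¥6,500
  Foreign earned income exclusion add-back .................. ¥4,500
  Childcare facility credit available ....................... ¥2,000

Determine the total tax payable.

Regular tax:
  ¥13,000 × 13% = ¥1,690
  ¥14,000 × 22% = ¥3,080
  ¥17,500 × 35% = ¥6,125
  → ¥10,895
  Less childcare facility credit ¥2,000 → ¥8,895

Alternative minimum tax:
  Adjusted income: ¥44,500 + ¥14,000 + ¥7,000 + ¥6,500 + ¥4,500 = ¥76,500
  Less exemption ¥61,000 → base ¥15,500
  ¥15,500 × 27% = ¥4,185

¥8,895 > ¥4,185, so the regular tax governs.

¥8,895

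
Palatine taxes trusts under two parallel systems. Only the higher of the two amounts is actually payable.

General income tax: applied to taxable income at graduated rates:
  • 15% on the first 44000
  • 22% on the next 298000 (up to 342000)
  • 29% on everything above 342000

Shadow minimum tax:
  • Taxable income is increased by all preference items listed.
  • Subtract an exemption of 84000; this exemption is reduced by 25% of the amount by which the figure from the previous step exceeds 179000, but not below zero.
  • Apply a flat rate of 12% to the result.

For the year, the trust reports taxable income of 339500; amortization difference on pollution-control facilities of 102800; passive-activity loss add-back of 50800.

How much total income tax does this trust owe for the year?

General income tax:
  44000 × 15% = 6600
  295500 × 22% = 65010
  → 71610

Shadow minimum tax:
  Adjusted income: 339500 + 102800 + 50800 = 493100
  Exemption: 84000 − 25% × (493100 − 179000) = 84000 − 78525 = 5475
  Base: 493100 − 5475 = 487625
  487625 × 12% = 58515

71610 > 58515, so the general income tax governs.

71610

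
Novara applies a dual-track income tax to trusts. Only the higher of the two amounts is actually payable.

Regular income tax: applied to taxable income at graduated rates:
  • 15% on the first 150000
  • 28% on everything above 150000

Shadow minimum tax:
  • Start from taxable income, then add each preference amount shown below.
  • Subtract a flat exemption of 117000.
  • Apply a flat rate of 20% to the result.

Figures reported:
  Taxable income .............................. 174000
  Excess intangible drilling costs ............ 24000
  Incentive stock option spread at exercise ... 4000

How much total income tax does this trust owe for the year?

Regular income tax:
  150000 × 15% = 22500
  24000 × 28% = 6720
  → 29220

Shadow minimum tax:
  Adjusted income: 174000 + 24000 + 4000 = 202000
  Less exemption 117000 → base 85000
  85000 × 20% = 17000

29220 > 17000, so the regular income tax governs.

29220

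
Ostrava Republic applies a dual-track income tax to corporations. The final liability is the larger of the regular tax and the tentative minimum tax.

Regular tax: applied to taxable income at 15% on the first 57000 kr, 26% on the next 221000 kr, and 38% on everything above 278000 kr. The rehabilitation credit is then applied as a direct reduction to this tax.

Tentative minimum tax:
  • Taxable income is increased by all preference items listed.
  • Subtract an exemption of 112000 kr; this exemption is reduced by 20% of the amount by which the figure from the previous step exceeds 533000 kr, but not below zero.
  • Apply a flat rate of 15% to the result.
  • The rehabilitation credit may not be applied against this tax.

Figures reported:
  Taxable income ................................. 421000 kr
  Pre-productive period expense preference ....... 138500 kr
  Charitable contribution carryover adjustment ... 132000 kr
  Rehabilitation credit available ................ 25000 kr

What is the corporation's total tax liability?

Tentative minimum tax:
  Adjusted income: 421000 kr + 138500 kr + 132000 kr = 691500 kr
  Exemption: 112000 kr − 20% × (691500 kr − 533000 kr) = 112000 kr − 31700 kr = 80300 kr
  Base: 691500 kr − 80300 kr = 611200 kr
  611200 kr × 15% = 91680 kr

Regular tax:
  57000 kr × 15% = 8550 kr
  221000 kr × 26% = 57460 kr
  143000 kr × 38% = 54340 kr
  → 120350 kr
  Less rehabilitation credit 25000 kr → 95350 kr

95350 kr > 91680 kr, so the regular tax governs.

95350 kr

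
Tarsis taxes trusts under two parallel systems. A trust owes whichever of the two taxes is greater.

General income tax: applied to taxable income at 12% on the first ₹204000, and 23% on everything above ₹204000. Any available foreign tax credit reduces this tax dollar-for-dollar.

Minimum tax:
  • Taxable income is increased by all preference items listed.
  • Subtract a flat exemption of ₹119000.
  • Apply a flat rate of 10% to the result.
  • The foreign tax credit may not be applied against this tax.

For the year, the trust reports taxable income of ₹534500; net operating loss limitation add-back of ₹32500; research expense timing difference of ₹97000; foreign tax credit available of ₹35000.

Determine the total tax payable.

General income tax:
  ₹204000 × 12% = ₹24480
  ₹330500 × 23% = ₹76015
  → ₹100495
  Less foreign tax credit ₹35000 → ₹65495

Minimum tax:
  Adjusted income: ₹534500 + ₹32500 + ₹97000 = ₹664000
  Less exemption ₹119000 → base ₹545000
  ₹545000 × 10% = ₹54500

₹65495 > ₹54500, so the general income tax governs.

₹65495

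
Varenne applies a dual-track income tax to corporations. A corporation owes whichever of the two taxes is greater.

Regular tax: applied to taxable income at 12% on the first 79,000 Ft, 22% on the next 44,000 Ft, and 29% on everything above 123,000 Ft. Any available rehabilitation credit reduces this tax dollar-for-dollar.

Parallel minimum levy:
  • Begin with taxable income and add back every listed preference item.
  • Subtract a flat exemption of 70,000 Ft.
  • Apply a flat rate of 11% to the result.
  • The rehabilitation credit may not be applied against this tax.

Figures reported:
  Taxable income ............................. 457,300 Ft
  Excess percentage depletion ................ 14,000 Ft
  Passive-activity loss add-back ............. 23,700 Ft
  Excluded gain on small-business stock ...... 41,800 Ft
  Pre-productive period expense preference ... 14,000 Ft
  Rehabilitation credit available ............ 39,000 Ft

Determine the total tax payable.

Regular tax:
  79,000 Ft × 12% = 9,480 Ft
  44,000 Ft × 22% = 9,680 Ft
  334,300 Ft × 29% = 96,947 Ft
  → 116,107 Ft
  Less rehabilitation credit 39,000 Ft → 77,107 Ft

Parallel minimum levy:
  Adjusted income: 457,300 Ft + 14,000 Ft + 23,700 Ft + 41,800 Ft + 14,000 Ft = 550,800 Ft
  Less exemption 70,000 Ft → base 480,800 Ft
  480,800 Ft × 11% = 52,888 Ft

77,107 Ft > 52,888 Ft, so the regular tax governs.

77,107 Ft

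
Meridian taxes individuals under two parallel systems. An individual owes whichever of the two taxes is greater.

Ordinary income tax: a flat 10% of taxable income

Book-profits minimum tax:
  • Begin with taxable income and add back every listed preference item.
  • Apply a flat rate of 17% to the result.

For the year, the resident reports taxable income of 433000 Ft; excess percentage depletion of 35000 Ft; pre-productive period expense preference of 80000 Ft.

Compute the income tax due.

Book-profits minimum tax:
  Adjusted income: 433000 Ft + 35000 Ft + 80000 Ft = 548000 Ft
  548000 Ft × 17% = 93160 Ft

Ordinary income tax:
  433000 Ft × 10% = 43300 Ft

93160 Ft > 43300 Ft, so the book-profits minimum tax is the binding amount.

93160 Ft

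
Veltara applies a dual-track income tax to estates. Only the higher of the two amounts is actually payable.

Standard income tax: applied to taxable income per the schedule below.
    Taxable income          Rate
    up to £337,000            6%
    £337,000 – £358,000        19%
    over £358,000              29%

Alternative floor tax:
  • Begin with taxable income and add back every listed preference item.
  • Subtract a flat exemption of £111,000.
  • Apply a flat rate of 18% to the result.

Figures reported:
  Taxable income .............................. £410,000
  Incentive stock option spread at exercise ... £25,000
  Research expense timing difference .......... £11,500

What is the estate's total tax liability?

Alternative floor tax:
  Adjusted income: £410,000 + £25,000 + £11,500 = £446,500
  Less exemption £111,000 → base £335,500
  £335,500 × 18% = £60,390

Standard income tax:
  £337,000 × 6% = £20,220
  £21,000 × 19% = £3,990
  £52,000 × 29% = £15,080
  → £39,290

£60,390 > £39,290, so the alternative floor tax is the binding amount.

£60,390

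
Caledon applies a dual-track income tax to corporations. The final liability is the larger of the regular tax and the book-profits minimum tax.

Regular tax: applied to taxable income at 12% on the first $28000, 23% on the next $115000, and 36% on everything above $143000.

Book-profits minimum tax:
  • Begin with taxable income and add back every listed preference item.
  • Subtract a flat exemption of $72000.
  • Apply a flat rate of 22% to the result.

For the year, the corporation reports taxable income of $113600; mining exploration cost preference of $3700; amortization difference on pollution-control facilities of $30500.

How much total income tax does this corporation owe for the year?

$23048

Book-profits minimum tax:
  Adjusted income: $113600 + $3700 + $30500 = $147800
  Less exemption $72000 → base $75800
  $75800 × 22% = $16676

Regular tax:
  $28000 × 12% = $3360
  $85600 × 23% = $19688
  → $23048

$23048 > $16676, so the regular tax governs.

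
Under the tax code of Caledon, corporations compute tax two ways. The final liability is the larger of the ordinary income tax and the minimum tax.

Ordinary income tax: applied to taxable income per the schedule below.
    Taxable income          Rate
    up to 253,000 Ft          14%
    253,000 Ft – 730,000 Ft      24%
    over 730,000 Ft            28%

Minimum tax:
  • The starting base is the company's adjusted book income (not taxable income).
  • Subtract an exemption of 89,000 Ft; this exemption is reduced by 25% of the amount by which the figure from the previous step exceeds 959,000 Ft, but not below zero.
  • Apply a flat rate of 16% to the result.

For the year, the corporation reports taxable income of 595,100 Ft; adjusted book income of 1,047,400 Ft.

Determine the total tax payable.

Ordinary income tax:
  253,000 Ft × 14% = 35,420 Ft
  342,100 Ft × 24% = 82,104 Ft
  → 117,524 Ft

Minimum tax:
  Base (adjusted book income): 1,047,400 Ft
  Exemption: 89,000 Ft − 25% × (1,047,400 Ft − 959,000 Ft) = 89,000 Ft − 22,100 Ft = 66,900 Ft
  Base: 1,047,400 Ft − 66,900 Ft = 980,500 Ft
  980,500 Ft × 16% = 156,880 Ft

156,880 Ft > 117,524 Ft, so the minimum tax is the binding amount.

156,880 Ft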